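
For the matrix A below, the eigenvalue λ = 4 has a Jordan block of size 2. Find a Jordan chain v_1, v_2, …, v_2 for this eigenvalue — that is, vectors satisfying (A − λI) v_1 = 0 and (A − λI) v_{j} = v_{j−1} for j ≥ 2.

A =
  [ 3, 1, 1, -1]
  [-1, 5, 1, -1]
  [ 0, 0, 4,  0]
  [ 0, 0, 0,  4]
A Jordan chain for λ = 4 of length 2:
v_1 = (-1, -1, 0, 0)ᵀ
v_2 = (1, 0, 0, 0)ᵀ

Let N = A − (4)·I. We want v_2 with N^2 v_2 = 0 but N^1 v_2 ≠ 0; then v_{j-1} := N · v_j for j = 2, …, 2.

Pick v_2 = (1, 0, 0, 0)ᵀ.
Then v_1 = N · v_2 = (-1, -1, 0, 0)ᵀ.

Sanity check: (A − (4)·I) v_1 = (0, 0, 0, 0)ᵀ = 0. ✓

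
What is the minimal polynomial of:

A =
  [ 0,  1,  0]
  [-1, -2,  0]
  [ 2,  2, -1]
x^2 + 2*x + 1

The characteristic polynomial is χ_A(x) = (x + 1)^3, so the eigenvalues are known. The minimal polynomial is
  m_A(x) = Π_λ (x − λ)^{k_λ}
where k_λ is the size of the *largest* Jordan block for λ (equivalently, the smallest k with (A − λI)^k v = 0 for every generalised eigenvector v of λ).

  λ = -1: largest Jordan block has size 2, contributing (x + 1)^2

So m_A(x) = (x + 1)^2 = x^2 + 2*x + 1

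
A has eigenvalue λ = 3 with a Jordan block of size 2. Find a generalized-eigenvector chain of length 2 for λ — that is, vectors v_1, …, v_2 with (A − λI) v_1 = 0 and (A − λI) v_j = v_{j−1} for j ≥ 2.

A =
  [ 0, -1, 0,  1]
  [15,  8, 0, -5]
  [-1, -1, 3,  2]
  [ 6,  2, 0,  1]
A Jordan chain for λ = 3 of length 2:
v_1 = (-3, 15, -1, 6)ᵀ
v_2 = (1, 0, 0, 0)ᵀ

Let N = A − (3)·I. We want v_2 with N^2 v_2 = 0 but N^1 v_2 ≠ 0; then v_{j-1} := N · v_j for j = 2, …, 2.

Pick v_2 = (1, 0, 0, 0)ᵀ.
Then v_1 = N · v_2 = (-3, 15, -1, 6)ᵀ.

Sanity check: (A − (3)·I) v_1 = (0, 0, 0, 0)ᵀ = 0. ✓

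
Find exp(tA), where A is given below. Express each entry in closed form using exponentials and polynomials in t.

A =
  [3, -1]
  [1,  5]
e^{tA} =
  [-t*exp(4*t) + exp(4*t), -t*exp(4*t)]
  [t*exp(4*t), t*exp(4*t) + exp(4*t)]

Strategy: write A = P · J · P⁻¹ where J is a Jordan canonical form, so e^{tA} = P · e^{tJ} · P⁻¹, and e^{tJ} can be computed block-by-block.

A has Jordan form
J =
  [4, 1]
  [0, 4]
(up to reordering of blocks).

Per-block formulas:
  For a 2×2 Jordan block J_2(4): exp(t · J_2(4)) = e^(4t)·(I + t·N), where N is the 2×2 nilpotent shift.

After assembling e^{tJ} and conjugating by P, we get:

e^{tA} =
  [-t*exp(4*t) + exp(4*t), -t*exp(4*t)]
  [t*exp(4*t), t*exp(4*t) + exp(4*t)]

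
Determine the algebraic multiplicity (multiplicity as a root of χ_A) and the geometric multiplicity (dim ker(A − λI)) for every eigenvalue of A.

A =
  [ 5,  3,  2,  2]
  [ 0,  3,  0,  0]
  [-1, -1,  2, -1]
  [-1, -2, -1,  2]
λ = 3: alg = 4, geom = 2

Step 1 — factor the characteristic polynomial to read off the algebraic multiplicities:
  χ_A(x) = (x - 3)^4

Step 2 — compute geometric multiplicities via the rank-nullity identity g(λ) = n − rank(A − λI):
  rank(A − (3)·I) = 2, so dim ker(A − (3)·I) = n − 2 = 2

Summary:
  λ = 3: algebraic multiplicity = 4, geometric multiplicity = 2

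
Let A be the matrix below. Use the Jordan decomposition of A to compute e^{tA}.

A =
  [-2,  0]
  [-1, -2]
e^{tA} =
  [exp(-2*t), 0]
  [-t*exp(-2*t), exp(-2*t)]

Strategy: write A = P · J · P⁻¹ where J is a Jordan canonical form, so e^{tA} = P · e^{tJ} · P⁻¹, and e^{tJ} can be computed block-by-block.

A has Jordan form
J =
  [-2,  1]
  [ 0, -2]
(up to reordering of blocks).

Per-block formulas:
  For a 2×2 Jordan block J_2(-2): exp(t · J_2(-2)) = e^(-2t)·(I + t·N), where N is the 2×2 nilpotent shift.

After assembling e^{tJ} and conjugating by P, we get:

e^{tA} =
  [exp(-2*t), 0]
  [-t*exp(-2*t), exp(-2*t)]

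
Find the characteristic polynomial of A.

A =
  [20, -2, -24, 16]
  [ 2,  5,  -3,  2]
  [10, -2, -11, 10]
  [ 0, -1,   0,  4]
x^4 - 18*x^3 + 121*x^2 - 360*x + 400

Expanding det(x·I − A) (e.g. by cofactor expansion or by noting that A is similar to its Jordan form J, which has the same characteristic polynomial as A) gives
  χ_A(x) = x^4 - 18*x^3 + 121*x^2 - 360*x + 400
which factors as (x - 5)^2*(x - 4)^2. The eigenvalues (with algebraic multiplicities) are λ = 4 with multiplicity 2, λ = 5 with multiplicity 2.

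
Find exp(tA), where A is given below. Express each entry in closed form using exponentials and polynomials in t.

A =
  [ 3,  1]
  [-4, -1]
e^{tA} =
  [2*t*exp(t) + exp(t), t*exp(t)]
  [-4*t*exp(t), -2*t*exp(t) + exp(t)]

Strategy: write A = P · J · P⁻¹ where J is a Jordan canonical form, so e^{tA} = P · e^{tJ} · P⁻¹, and e^{tJ} can be computed block-by-block.

A has Jordan form
J =
  [1, 1]
  [0, 1]
(up to reordering of blocks).

Per-block formulas:
  For a 2×2 Jordan block J_2(1): exp(t · J_2(1)) = e^(1t)·(I + t·N), where N is the 2×2 nilpotent shift.

After assembling e^{tJ} and conjugating by P, we get:

e^{tA} =
  [2*t*exp(t) + exp(t), t*exp(t)]
  [-4*t*exp(t), -2*t*exp(t) + exp(t)]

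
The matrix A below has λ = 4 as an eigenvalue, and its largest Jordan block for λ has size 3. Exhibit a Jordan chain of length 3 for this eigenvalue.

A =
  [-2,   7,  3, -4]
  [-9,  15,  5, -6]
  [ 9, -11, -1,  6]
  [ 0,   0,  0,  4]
A Jordan chain for λ = 4 of length 3:
v_1 = (2, 3, -3, 0)ᵀ
v_2 = (7, 11, -11, 0)ᵀ
v_3 = (0, 1, 0, 0)ᵀ

Let N = A − (4)·I. We want v_3 with N^3 v_3 = 0 but N^2 v_3 ≠ 0; then v_{j-1} := N · v_j for j = 3, …, 2.

Pick v_3 = (0, 1, 0, 0)ᵀ.
Then v_2 = N · v_3 = (7, 11, -11, 0)ᵀ.
Then v_1 = N · v_2 = (2, 3, -3, 0)ᵀ.

Sanity check: (A − (4)·I) v_1 = (0, 0, 0, 0)ᵀ = 0. ✓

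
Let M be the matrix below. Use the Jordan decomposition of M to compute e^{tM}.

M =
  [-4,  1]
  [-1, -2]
e^{tM} =
  [-t*exp(-3*t) + exp(-3*t), t*exp(-3*t)]
  [-t*exp(-3*t), t*exp(-3*t) + exp(-3*t)]

Strategy: write M = P · J · P⁻¹ where J is a Jordan canonical form, so e^{tM} = P · e^{tJ} · P⁻¹, and e^{tJ} can be computed block-by-block.

M has Jordan form
J =
  [-3,  1]
  [ 0, -3]
(up to reordering of blocks).

Per-block formulas:
  For a 2×2 Jordan block J_2(-3): exp(t · J_2(-3)) = e^(-3t)·(I + t·N), where N is the 2×2 nilpotent shift.

After assembling e^{tJ} and conjugating by P, we get:

e^{tM} =
  [-t*exp(-3*t) + exp(-3*t), t*exp(-3*t)]
  [-t*exp(-3*t), t*exp(-3*t) + exp(-3*t)]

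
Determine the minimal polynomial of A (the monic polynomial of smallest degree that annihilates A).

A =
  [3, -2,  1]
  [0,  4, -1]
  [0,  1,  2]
x^3 - 9*x^2 + 27*x - 27

The characteristic polynomial is χ_A(x) = (x - 3)^3, so the eigenvalues are known. The minimal polynomial is
  m_A(x) = Π_λ (x − λ)^{k_λ}
where k_λ is the size of the *largest* Jordan block for λ (equivalently, the smallest k with (A − λI)^k v = 0 for every generalised eigenvector v of λ).

  λ = 3: largest Jordan block has size 3, contributing (x − 3)^3

So m_A(x) = (x - 3)^3 = x^3 - 9*x^2 + 27*x - 27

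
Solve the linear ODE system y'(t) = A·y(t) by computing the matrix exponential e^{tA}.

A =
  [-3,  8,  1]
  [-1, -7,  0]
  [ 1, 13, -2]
e^{tA} =
  [-3*t^2*exp(-4*t) + t*exp(-4*t) + exp(-4*t), -3*t^2*exp(-4*t)/2 + 8*t*exp(-4*t), 3*t^2*exp(-4*t)/2 + t*exp(-4*t)]
  [t^2*exp(-4*t) - t*exp(-4*t), t^2*exp(-4*t)/2 - 3*t*exp(-4*t) + exp(-4*t), -t^2*exp(-4*t)/2]
  [-5*t^2*exp(-4*t) + t*exp(-4*t), -5*t^2*exp(-4*t)/2 + 13*t*exp(-4*t), 5*t^2*exp(-4*t)/2 + 2*t*exp(-4*t) + exp(-4*t)]

Strategy: write A = P · J · P⁻¹ where J is a Jordan canonical form, so e^{tA} = P · e^{tJ} · P⁻¹, and e^{tJ} can be computed block-by-block.

A has Jordan form
J =
  [-4,  1,  0]
  [ 0, -4,  1]
  [ 0,  0, -4]
(up to reordering of blocks).

Per-block formulas:
  For a 3×3 Jordan block J_3(-4): exp(t · J_3(-4)) = e^(-4t)·(I + t·N + (t^2/2)·N^2), where N is the 3×3 nilpotent shift.

After assembling e^{tJ} and conjugating by P, we get:

e^{tA} =
  [-3*t^2*exp(-4*t) + t*exp(-4*t) + exp(-4*t), -3*t^2*exp(-4*t)/2 + 8*t*exp(-4*t), 3*t^2*exp(-4*t)/2 + t*exp(-4*t)]
  [t^2*exp(-4*t) - t*exp(-4*t), t^2*exp(-4*t)/2 - 3*t*exp(-4*t) + exp(-4*t), -t^2*exp(-4*t)/2]
  [-5*t^2*exp(-4*t) + t*exp(-4*t), -5*t^2*exp(-4*t)/2 + 13*t*exp(-4*t), 5*t^2*exp(-4*t)/2 + 2*t*exp(-4*t) + exp(-4*t)]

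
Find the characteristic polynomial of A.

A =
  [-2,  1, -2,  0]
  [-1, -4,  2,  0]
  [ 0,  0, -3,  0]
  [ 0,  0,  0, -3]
x^4 + 12*x^3 + 54*x^2 + 108*x + 81

Expanding det(x·I − A) (e.g. by cofactor expansion or by noting that A is similar to its Jordan form J, which has the same characteristic polynomial as A) gives
  χ_A(x) = x^4 + 12*x^3 + 54*x^2 + 108*x + 81
which factors as (x + 3)^4. The eigenvalues (with algebraic multiplicities) are λ = -3 with multiplicity 4.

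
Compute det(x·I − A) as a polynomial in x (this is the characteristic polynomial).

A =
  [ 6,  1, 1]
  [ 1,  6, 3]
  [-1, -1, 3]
x^3 - 15*x^2 + 75*x - 125

Expanding det(x·I − A) (e.g. by cofactor expansion or by noting that A is similar to its Jordan form J, which has the same characteristic polynomial as A) gives
  χ_A(x) = x^3 - 15*x^2 + 75*x - 125
which factors as (x - 5)^3. The eigenvalues (with algebraic multiplicities) are λ = 5 with multiplicity 3.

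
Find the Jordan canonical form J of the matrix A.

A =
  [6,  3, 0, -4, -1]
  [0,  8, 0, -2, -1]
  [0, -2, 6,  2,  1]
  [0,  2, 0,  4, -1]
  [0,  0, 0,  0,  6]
J_3(6) ⊕ J_1(6) ⊕ J_1(6)

The characteristic polynomial is
  det(x·I − A) = x^5 - 30*x^4 + 360*x^3 - 2160*x^2 + 6480*x - 7776 = (x - 6)^5

Eigenvalues and multiplicities (the geometric multiplicity of λ is n − rank(A − λI), which equals the number of Jordan blocks for λ):
  λ = 6: algebraic multiplicity = 5, geometric multiplicity = 3

Determining the block sizes for each eigenvalue:
  λ = 6: with am = 5 and gm = 3, the partition is not yet determined (e.g. several partitions of 5 into 3 parts exist). Let N = A − (6)·I. Computing rank(N^1) = 2, rank(N^2) = 1, rank(N^3) = 0; the number of blocks of size ≥ j is rank(N^{j−1}) − rank(N^j), giving [3, 1, 1]. So we have 1 block(s) of size 3, 2 block(s) of size 1 → block sizes [3, 1, 1]

Assembling the blocks gives a Jordan form
J =
  [6, 1, 0, 0, 0]
  [0, 6, 1, 0, 0]
  [0, 0, 6, 0, 0]
  [0, 0, 0, 6, 0]
  [0, 0, 0, 0, 6]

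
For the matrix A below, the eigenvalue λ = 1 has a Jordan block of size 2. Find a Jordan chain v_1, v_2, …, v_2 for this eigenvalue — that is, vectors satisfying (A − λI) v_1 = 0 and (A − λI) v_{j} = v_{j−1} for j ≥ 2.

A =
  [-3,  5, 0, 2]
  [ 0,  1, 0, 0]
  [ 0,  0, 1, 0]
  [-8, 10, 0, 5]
A Jordan chain for λ = 1 of length 2:
v_1 = (-4, 0, 0, -8)ᵀ
v_2 = (1, 0, 0, 0)ᵀ

Let N = A − (1)·I. We want v_2 with N^2 v_2 = 0 but N^1 v_2 ≠ 0; then v_{j-1} := N · v_j for j = 2, …, 2.

Pick v_2 = (1, 0, 0, 0)ᵀ.
Then v_1 = N · v_2 = (-4, 0, 0, -8)ᵀ.

Sanity check: (A − (1)·I) v_1 = (0, 0, 0, 0)ᵀ = 0. ✓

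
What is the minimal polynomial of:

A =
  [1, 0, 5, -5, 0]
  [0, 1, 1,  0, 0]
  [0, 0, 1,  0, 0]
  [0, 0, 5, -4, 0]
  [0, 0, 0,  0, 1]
x^3 + 2*x^2 - 7*x + 4

The characteristic polynomial is χ_A(x) = (x - 1)^4*(x + 4), so the eigenvalues are known. The minimal polynomial is
  m_A(x) = Π_λ (x − λ)^{k_λ}
where k_λ is the size of the *largest* Jordan block for λ (equivalently, the smallest k with (A − λI)^k v = 0 for every generalised eigenvector v of λ).

  λ = -4: largest Jordan block has size 1, contributing (x + 4)
  λ = 1: largest Jordan block has size 2, contributing (x − 1)^2

So m_A(x) = (x - 1)^2*(x + 4) = x^3 + 2*x^2 - 7*x + 4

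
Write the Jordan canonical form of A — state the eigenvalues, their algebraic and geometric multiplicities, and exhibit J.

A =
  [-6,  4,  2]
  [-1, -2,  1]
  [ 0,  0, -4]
J_2(-4) ⊕ J_1(-4)

The characteristic polynomial is
  det(x·I − A) = x^3 + 12*x^2 + 48*x + 64 = (x + 4)^3

Eigenvalues and multiplicities (the geometric multiplicity of λ is n − rank(A − λI), which equals the number of Jordan blocks for λ):
  λ = -4: algebraic multiplicity = 3, geometric multiplicity = 2

Determining the block sizes for each eigenvalue:
  λ = -4: 2 blocks summing to 3 forces exactly one block of size 2 and the rest size 1 → block sizes [2, 1]

Assembling the blocks gives a Jordan form
J =
  [-4,  1,  0]
  [ 0, -4,  0]
  [ 0,  0, -4]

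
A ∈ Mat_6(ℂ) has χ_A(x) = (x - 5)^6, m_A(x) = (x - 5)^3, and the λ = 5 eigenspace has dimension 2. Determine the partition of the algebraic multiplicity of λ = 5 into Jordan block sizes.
Block sizes for λ = 5: [3, 3]

Step 1 — from the characteristic polynomial, algebraic multiplicity of λ = 5 is 6. From dim ker(A − (5)·I) = 2, there are exactly 2 Jordan blocks for λ = 5.
Step 2 — from the minimal polynomial, the factor (x − 5)^3 tells us the largest block for λ = 5 has size 3.
Step 3 — with total size 6, 2 blocks, and largest block 3, the block sizes (in nonincreasing order) are [3, 3].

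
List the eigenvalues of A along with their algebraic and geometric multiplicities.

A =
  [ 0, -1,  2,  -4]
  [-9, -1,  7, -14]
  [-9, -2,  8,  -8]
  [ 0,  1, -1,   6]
λ = 3: alg = 3, geom = 1; λ = 4: alg = 1, geom = 1

Step 1 — factor the characteristic polynomial to read off the algebraic multiplicities:
  χ_A(x) = (x - 4)*(x - 3)^3

Step 2 — compute geometric multiplicities via the rank-nullity identity g(λ) = n − rank(A − λI):
  rank(A − (3)·I) = 3, so dim ker(A − (3)·I) = n − 3 = 1
  rank(A − (4)·I) = 3, so dim ker(A − (4)·I) = n − 3 = 1

Summary:
  λ = 3: algebraic multiplicity = 3, geometric multiplicity = 1
  λ = 4: algebraic multiplicity = 1, geometric multiplicity = 1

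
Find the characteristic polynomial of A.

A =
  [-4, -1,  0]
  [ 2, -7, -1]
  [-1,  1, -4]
x^3 + 15*x^2 + 75*x + 125

Expanding det(x·I − A) (e.g. by cofactor expansion or by noting that A is similar to its Jordan form J, which has the same characteristic polynomial as A) gives
  χ_A(x) = x^3 + 15*x^2 + 75*x + 125
which factors as (x + 5)^3. The eigenvalues (with algebraic multiplicities) are λ = -5 with multiplicity 3.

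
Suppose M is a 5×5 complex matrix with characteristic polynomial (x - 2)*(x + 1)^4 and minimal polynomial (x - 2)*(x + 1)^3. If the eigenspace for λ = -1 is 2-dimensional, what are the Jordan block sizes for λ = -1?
Block sizes for λ = -1: [3, 1]

Step 1 — from the characteristic polynomial, algebraic multiplicity of λ = -1 is 4. From dim ker(M − (-1)·I) = 2, there are exactly 2 Jordan blocks for λ = -1.
Step 2 — from the minimal polynomial, the factor (x + 1)^3 tells us the largest block for λ = -1 has size 3.
Step 3 — with total size 4, 2 blocks, and largest block 3, the block sizes (in nonincreasing order) are [3, 1].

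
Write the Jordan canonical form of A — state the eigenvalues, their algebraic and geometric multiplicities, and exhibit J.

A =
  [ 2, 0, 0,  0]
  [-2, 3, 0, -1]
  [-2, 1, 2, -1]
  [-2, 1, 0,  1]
J_2(2) ⊕ J_1(2) ⊕ J_1(2)

The characteristic polynomial is
  det(x·I − A) = x^4 - 8*x^3 + 24*x^2 - 32*x + 16 = (x - 2)^4

Eigenvalues and multiplicities (the geometric multiplicity of λ is n − rank(A − λI), which equals the number of Jordan blocks for λ):
  λ = 2: algebraic multiplicity = 4, geometric multiplicity = 3

Determining the block sizes for each eigenvalue:
  λ = 2: 3 blocks summing to 4 forces exactly one block of size 2 and the rest size 1 → block sizes [2, 1, 1]

Assembling the blocks gives a Jordan form
J =
  [2, 1, 0, 0]
  [0, 2, 0, 0]
  [0, 0, 2, 0]
  [0, 0, 0, 2]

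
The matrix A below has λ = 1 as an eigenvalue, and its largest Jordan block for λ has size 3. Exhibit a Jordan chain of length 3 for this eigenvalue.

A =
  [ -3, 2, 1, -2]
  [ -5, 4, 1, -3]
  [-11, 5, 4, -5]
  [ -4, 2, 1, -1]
A Jordan chain for λ = 1 of length 3:
v_1 = (3, 6, 6, 3)ᵀ
v_2 = (-4, -5, -11, -4)ᵀ
v_3 = (1, 0, 0, 0)ᵀ

Let N = A − (1)·I. We want v_3 with N^3 v_3 = 0 but N^2 v_3 ≠ 0; then v_{j-1} := N · v_j for j = 3, …, 2.

Pick v_3 = (1, 0, 0, 0)ᵀ.
Then v_2 = N · v_3 = (-4, -5, -11, -4)ᵀ.
Then v_1 = N · v_2 = (3, 6, 6, 3)ᵀ.

Sanity check: (A − (1)·I) v_1 = (0, 0, 0, 0)ᵀ = 0. ✓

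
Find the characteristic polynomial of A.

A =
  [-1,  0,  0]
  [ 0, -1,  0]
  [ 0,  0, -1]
x^3 + 3*x^2 + 3*x + 1

Expanding det(x·I − A) (e.g. by cofactor expansion or by noting that A is similar to its Jordan form J, which has the same characteristic polynomial as A) gives
  χ_A(x) = x^3 + 3*x^2 + 3*x + 1
which factors as (x + 1)^3. The eigenvalues (with algebraic multiplicities) are λ = -1 with multiplicity 3.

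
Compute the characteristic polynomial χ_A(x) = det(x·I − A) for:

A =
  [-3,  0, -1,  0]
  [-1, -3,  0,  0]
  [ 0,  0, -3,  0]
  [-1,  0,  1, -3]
x^4 + 12*x^3 + 54*x^2 + 108*x + 81

Expanding det(x·I − A) (e.g. by cofactor expansion or by noting that A is similar to its Jordan form J, which has the same characteristic polynomial as A) gives
  χ_A(x) = x^4 + 12*x^3 + 54*x^2 + 108*x + 81
which factors as (x + 3)^4. The eigenvalues (with algebraic multiplicities) are λ = -3 with multiplicity 4.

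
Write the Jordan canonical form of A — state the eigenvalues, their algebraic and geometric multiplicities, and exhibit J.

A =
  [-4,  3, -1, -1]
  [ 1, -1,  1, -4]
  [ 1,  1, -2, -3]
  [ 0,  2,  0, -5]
J_3(-3) ⊕ J_1(-3)

The characteristic polynomial is
  det(x·I − A) = x^4 + 12*x^3 + 54*x^2 + 108*x + 81 = (x + 3)^4

Eigenvalues and multiplicities (the geometric multiplicity of λ is n − rank(A − λI), which equals the number of Jordan blocks for λ):
  λ = -3: algebraic multiplicity = 4, geometric multiplicity = 2

Determining the block sizes for each eigenvalue:
  λ = -3: with am = 4 and gm = 2, the partition is not yet determined (e.g. several partitions of 4 into 2 parts exist). Let N = A − (-3)·I. Computing rank(N^1) = 2, rank(N^2) = 1, rank(N^3) = 0; the number of blocks of size ≥ j is rank(N^{j−1}) − rank(N^j), giving [2, 1, 1]. So we have 1 block(s) of size 3, 1 block(s) of size 1 → block sizes [3, 1]

Assembling the blocks gives a Jordan form
J =
  [-3,  1,  0,  0]
  [ 0, -3,  1,  0]
  [ 0,  0, -3,  0]
  [ 0,  0,  0, -3]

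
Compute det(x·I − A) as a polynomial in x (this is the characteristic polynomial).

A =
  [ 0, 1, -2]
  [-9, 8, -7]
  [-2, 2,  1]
x^3 - 9*x^2 + 27*x - 27

Expanding det(x·I − A) (e.g. by cofactor expansion or by noting that A is similar to its Jordan form J, which has the same characteristic polynomial as A) gives
  χ_A(x) = x^3 - 9*x^2 + 27*x - 27
which factors as (x - 3)^3. The eigenvalues (with algebraic multiplicities) are λ = 3 with multiplicity 3.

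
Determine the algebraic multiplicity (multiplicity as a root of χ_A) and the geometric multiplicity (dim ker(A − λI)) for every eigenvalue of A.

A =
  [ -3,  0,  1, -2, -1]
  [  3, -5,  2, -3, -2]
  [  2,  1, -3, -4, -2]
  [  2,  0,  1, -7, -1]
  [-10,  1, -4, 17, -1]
λ = -5: alg = 3, geom = 1; λ = -2: alg = 2, geom = 1

Step 1 — factor the characteristic polynomial to read off the algebraic multiplicities:
  χ_A(x) = (x + 2)^2*(x + 5)^3

Step 2 — compute geometric multiplicities via the rank-nullity identity g(λ) = n − rank(A − λI):
  rank(A − (-5)·I) = 4, so dim ker(A − (-5)·I) = n − 4 = 1
  rank(A − (-2)·I) = 4, so dim ker(A − (-2)·I) = n − 4 = 1

Summary:
  λ = -5: algebraic multiplicity = 3, geometric multiplicity = 1
  λ = -2: algebraic multiplicity = 2, geometric multiplicity = 1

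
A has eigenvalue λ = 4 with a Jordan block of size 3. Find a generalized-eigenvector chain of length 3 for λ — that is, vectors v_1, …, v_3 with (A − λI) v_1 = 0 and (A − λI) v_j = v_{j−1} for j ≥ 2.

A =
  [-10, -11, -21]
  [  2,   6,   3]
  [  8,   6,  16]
A Jordan chain for λ = 4 of length 3:
v_1 = (6, 0, -4)ᵀ
v_2 = (-14, 2, 8)ᵀ
v_3 = (1, 0, 0)ᵀ

Let N = A − (4)·I. We want v_3 with N^3 v_3 = 0 but N^2 v_3 ≠ 0; then v_{j-1} := N · v_j for j = 3, …, 2.

Pick v_3 = (1, 0, 0)ᵀ.
Then v_2 = N · v_3 = (-14, 2, 8)ᵀ.
Then v_1 = N · v_2 = (6, 0, -4)ᵀ.

Sanity check: (A − (4)·I) v_1 = (0, 0, 0)ᵀ = 0. ✓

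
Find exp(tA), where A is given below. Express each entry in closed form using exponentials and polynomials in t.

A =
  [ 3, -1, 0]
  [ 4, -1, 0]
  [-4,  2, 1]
e^{tA} =
  [2*t*exp(t) + exp(t), -t*exp(t), 0]
  [4*t*exp(t), -2*t*exp(t) + exp(t), 0]
  [-4*t*exp(t), 2*t*exp(t), exp(t)]

Strategy: write A = P · J · P⁻¹ where J is a Jordan canonical form, so e^{tA} = P · e^{tJ} · P⁻¹, and e^{tJ} can be computed block-by-block.

A has Jordan form
J =
  [1, 1, 0]
  [0, 1, 0]
  [0, 0, 1]
(up to reordering of blocks).

Per-block formulas:
  For a 2×2 Jordan block J_2(1): exp(t · J_2(1)) = e^(1t)·(I + t·N), where N is the 2×2 nilpotent shift.
  For a 1×1 block at λ = 1: exp(t · [1]) = [e^(1t)].

After assembling e^{tJ} and conjugating by P, we get:

e^{tA} =
  [2*t*exp(t) + exp(t), -t*exp(t), 0]
  [4*t*exp(t), -2*t*exp(t) + exp(t), 0]
  [-4*t*exp(t), 2*t*exp(t), exp(t)]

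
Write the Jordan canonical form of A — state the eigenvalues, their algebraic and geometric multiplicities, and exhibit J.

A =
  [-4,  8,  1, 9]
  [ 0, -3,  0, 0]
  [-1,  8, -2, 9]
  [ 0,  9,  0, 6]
J_2(-3) ⊕ J_1(-3) ⊕ J_1(6)

The characteristic polynomial is
  det(x·I − A) = x^4 + 3*x^3 - 27*x^2 - 135*x - 162 = (x - 6)*(x + 3)^3

Eigenvalues and multiplicities (the geometric multiplicity of λ is n − rank(A − λI), which equals the number of Jordan blocks for λ):
  λ = -3: algebraic multiplicity = 3, geometric multiplicity = 2
  λ = 6: algebraic multiplicity = 1, geometric multiplicity = 1

Determining the block sizes for each eigenvalue:
  λ = -3: 2 blocks summing to 3 forces exactly one block of size 2 and the rest size 1 → block sizes [2, 1]
  λ = 6: one block (gm = 1), so the single block has size am = 1 → block sizes [1]

Assembling the blocks gives a Jordan form
J =
  [-3,  1,  0, 0]
  [ 0, -3,  0, 0]
  [ 0,  0, -3, 0]
  [ 0,  0,  0, 6]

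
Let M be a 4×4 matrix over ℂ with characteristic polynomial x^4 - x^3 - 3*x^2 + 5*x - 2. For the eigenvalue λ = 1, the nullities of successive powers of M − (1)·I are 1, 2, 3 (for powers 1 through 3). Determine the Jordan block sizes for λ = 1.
Block sizes for λ = 1: [3]

From the dimensions of kernels of powers, the number of Jordan blocks of size at least j is d_j − d_{j−1} where d_j = dim ker(N^j) (with d_0 = 0). Computing the differences gives [1, 1, 1].
The number of blocks of size exactly k is (#blocks of size ≥ k) − (#blocks of size ≥ k + 1), so the partition is: 1 block(s) of size 3.
In nonincreasing order the block sizes are [3].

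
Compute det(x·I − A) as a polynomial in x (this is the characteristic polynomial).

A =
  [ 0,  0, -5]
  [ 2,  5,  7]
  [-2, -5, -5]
x^3

Expanding det(x·I − A) (e.g. by cofactor expansion or by noting that A is similar to its Jordan form J, which has the same characteristic polynomial as A) gives
  χ_A(x) = x^3
which factors as x^3. The eigenvalues (with algebraic multiplicities) are λ = 0 with multiplicity 3.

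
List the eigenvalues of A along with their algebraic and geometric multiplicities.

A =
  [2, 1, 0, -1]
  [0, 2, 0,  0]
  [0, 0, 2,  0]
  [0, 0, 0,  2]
λ = 2: alg = 4, geom = 3

Step 1 — factor the characteristic polynomial to read off the algebraic multiplicities:
  χ_A(x) = (x - 2)^4

Step 2 — compute geometric multiplicities via the rank-nullity identity g(λ) = n − rank(A − λI):
  rank(A − (2)·I) = 1, so dim ker(A − (2)·I) = n − 1 = 3

Summary:
  λ = 2: algebraic multiplicity = 4, geometric multiplicity = 3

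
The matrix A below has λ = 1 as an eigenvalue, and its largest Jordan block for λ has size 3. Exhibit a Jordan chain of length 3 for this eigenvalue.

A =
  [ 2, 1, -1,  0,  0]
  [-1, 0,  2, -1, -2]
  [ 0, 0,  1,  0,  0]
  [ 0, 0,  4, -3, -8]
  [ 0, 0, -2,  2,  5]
A Jordan chain for λ = 1 of length 3:
v_1 = (1, -1, 0, 0, 0)ᵀ
v_2 = (-1, 2, 0, 4, -2)ᵀ
v_3 = (0, 0, 1, 0, 0)ᵀ

Let N = A − (1)·I. We want v_3 with N^3 v_3 = 0 but N^2 v_3 ≠ 0; then v_{j-1} := N · v_j for j = 3, …, 2.

Pick v_3 = (0, 0, 1, 0, 0)ᵀ.
Then v_2 = N · v_3 = (-1, 2, 0, 4, -2)ᵀ.
Then v_1 = N · v_2 = (1, -1, 0, 0, 0)ᵀ.

Sanity check: (A − (1)·I) v_1 = (0, 0, 0, 0, 0)ᵀ = 0. ✓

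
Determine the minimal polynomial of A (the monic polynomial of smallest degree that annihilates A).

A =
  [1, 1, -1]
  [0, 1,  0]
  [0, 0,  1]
x^2 - 2*x + 1

The characteristic polynomial is χ_A(x) = (x - 1)^3, so the eigenvalues are known. The minimal polynomial is
  m_A(x) = Π_λ (x − λ)^{k_λ}
where k_λ is the size of the *largest* Jordan block for λ (equivalently, the smallest k with (A − λI)^k v = 0 for every generalised eigenvector v of λ).

  λ = 1: largest Jordan block has size 2, contributing (x − 1)^2

So m_A(x) = (x - 1)^2 = x^2 - 2*x + 1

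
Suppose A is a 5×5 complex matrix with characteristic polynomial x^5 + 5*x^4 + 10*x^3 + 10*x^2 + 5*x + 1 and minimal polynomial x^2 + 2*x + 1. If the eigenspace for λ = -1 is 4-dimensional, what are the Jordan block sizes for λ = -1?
Block sizes for λ = -1: [2, 1, 1, 1]

Step 1 — from the characteristic polynomial, algebraic multiplicity of λ = -1 is 5. From dim ker(A − (-1)·I) = 4, there are exactly 4 Jordan blocks for λ = -1.
Step 2 — from the minimal polynomial, the factor (x + 1)^2 tells us the largest block for λ = -1 has size 2.
Step 3 — with total size 5, 4 blocks, and largest block 2, the block sizes (in nonincreasing order) are [2, 1, 1, 1].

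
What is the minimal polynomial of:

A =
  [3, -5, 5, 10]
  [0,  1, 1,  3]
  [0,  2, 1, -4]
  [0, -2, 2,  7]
x^3 - 9*x^2 + 27*x - 27

The characteristic polynomial is χ_A(x) = (x - 3)^4, so the eigenvalues are known. The minimal polynomial is
  m_A(x) = Π_λ (x − λ)^{k_λ}
where k_λ is the size of the *largest* Jordan block for λ (equivalently, the smallest k with (A − λI)^k v = 0 for every generalised eigenvector v of λ).

  λ = 3: largest Jordan block has size 3, contributing (x − 3)^3

So m_A(x) = (x - 3)^3 = x^3 - 9*x^2 + 27*x - 27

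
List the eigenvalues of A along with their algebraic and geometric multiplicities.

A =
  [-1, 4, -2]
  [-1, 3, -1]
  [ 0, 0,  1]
λ = 1: alg = 3, geom = 2

Step 1 — factor the characteristic polynomial to read off the algebraic multiplicities:
  χ_A(x) = (x - 1)^3

Step 2 — compute geometric multiplicities via the rank-nullity identity g(λ) = n − rank(A − λI):
  rank(A − (1)·I) = 1, so dim ker(A − (1)·I) = n − 1 = 2

Summary:
  λ = 1: algebraic multiplicity = 3, geometric multiplicity = 2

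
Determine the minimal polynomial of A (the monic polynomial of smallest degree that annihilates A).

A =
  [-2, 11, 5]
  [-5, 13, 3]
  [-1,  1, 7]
x^3 - 18*x^2 + 108*x - 216

The characteristic polynomial is χ_A(x) = (x - 6)^3, so the eigenvalues are known. The minimal polynomial is
  m_A(x) = Π_λ (x − λ)^{k_λ}
where k_λ is the size of the *largest* Jordan block for λ (equivalently, the smallest k with (A − λI)^k v = 0 for every generalised eigenvector v of λ).

  λ = 6: largest Jordan block has size 3, contributing (x − 6)^3

So m_A(x) = (x - 6)^3 = x^3 - 18*x^2 + 108*x - 216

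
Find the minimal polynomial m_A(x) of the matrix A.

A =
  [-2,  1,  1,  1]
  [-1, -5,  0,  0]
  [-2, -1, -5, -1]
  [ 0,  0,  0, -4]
x^3 + 12*x^2 + 48*x + 64

The characteristic polynomial is χ_A(x) = (x + 4)^4, so the eigenvalues are known. The minimal polynomial is
  m_A(x) = Π_λ (x − λ)^{k_λ}
where k_λ is the size of the *largest* Jordan block for λ (equivalently, the smallest k with (A − λI)^k v = 0 for every generalised eigenvector v of λ).

  λ = -4: largest Jordan block has size 3, contributing (x + 4)^3

So m_A(x) = (x + 4)^3 = x^3 + 12*x^2 + 48*x + 64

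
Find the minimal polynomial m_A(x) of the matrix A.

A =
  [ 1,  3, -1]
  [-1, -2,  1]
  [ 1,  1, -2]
x^3 + 3*x^2 + 3*x + 1

The characteristic polynomial is χ_A(x) = (x + 1)^3, so the eigenvalues are known. The minimal polynomial is
  m_A(x) = Π_λ (x − λ)^{k_λ}
where k_λ is the size of the *largest* Jordan block for λ (equivalently, the smallest k with (A − λI)^k v = 0 for every generalised eigenvector v of λ).

  λ = -1: largest Jordan block has size 3, contributing (x + 1)^3

So m_A(x) = (x + 1)^3 = x^3 + 3*x^2 + 3*x + 1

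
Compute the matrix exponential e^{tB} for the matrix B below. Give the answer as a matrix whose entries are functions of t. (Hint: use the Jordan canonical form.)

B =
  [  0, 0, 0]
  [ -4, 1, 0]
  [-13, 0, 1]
e^{tB} =
  [1, 0, 0]
  [4 - 4*exp(t), exp(t), 0]
  [13 - 13*exp(t), 0, exp(t)]

Strategy: write B = P · J · P⁻¹ where J is a Jordan canonical form, so e^{tB} = P · e^{tJ} · P⁻¹, and e^{tJ} can be computed block-by-block.

B has Jordan form
J =
  [0, 0, 0]
  [0, 1, 0]
  [0, 0, 1]
(up to reordering of blocks).

Per-block formulas:
  For a 1×1 block at λ = 0: exp(t · [0]) = [e^(0t)].
  For a 1×1 block at λ = 1: exp(t · [1]) = [e^(1t)].

After assembling e^{tJ} and conjugating by P, we get:

e^{tB} =
  [1, 0, 0]
  [4 - 4*exp(t), exp(t), 0]
  [13 - 13*exp(t), 0, exp(t)]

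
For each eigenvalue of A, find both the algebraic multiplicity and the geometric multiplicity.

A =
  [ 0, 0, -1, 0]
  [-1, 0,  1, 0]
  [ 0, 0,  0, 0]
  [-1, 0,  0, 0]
λ = 0: alg = 4, geom = 2

Step 1 — factor the characteristic polynomial to read off the algebraic multiplicities:
  χ_A(x) = x^4

Step 2 — compute geometric multiplicities via the rank-nullity identity g(λ) = n − rank(A − λI):
  rank(A − (0)·I) = 2, so dim ker(A − (0)·I) = n − 2 = 2

Summary:
  λ = 0: algebraic multiplicity = 4, geometric multiplicity = 2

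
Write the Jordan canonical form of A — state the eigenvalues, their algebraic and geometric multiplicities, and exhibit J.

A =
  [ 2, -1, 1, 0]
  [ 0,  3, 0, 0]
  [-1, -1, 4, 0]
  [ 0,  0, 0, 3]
J_2(3) ⊕ J_1(3) ⊕ J_1(3)

The characteristic polynomial is
  det(x·I − A) = x^4 - 12*x^3 + 54*x^2 - 108*x + 81 = (x - 3)^4

Eigenvalues and multiplicities (the geometric multiplicity of λ is n − rank(A − λI), which equals the number of Jordan blocks for λ):
  λ = 3: algebraic multiplicity = 4, geometric multiplicity = 3

Determining the block sizes for each eigenvalue:
  λ = 3: 3 blocks summing to 4 forces exactly one block of size 2 and the rest size 1 → block sizes [2, 1, 1]

Assembling the blocks gives a Jordan form
J =
  [3, 1, 0, 0]
  [0, 3, 0, 0]
  [0, 0, 3, 0]
  [0, 0, 0, 3]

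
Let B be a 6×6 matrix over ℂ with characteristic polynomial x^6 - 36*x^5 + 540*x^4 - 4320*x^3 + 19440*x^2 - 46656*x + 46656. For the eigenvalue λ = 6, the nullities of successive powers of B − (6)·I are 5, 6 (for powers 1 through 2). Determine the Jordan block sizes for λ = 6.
Block sizes for λ = 6: [2, 1, 1, 1, 1]

From the dimensions of kernels of powers, the number of Jordan blocks of size at least j is d_j − d_{j−1} where d_j = dim ker(N^j) (with d_0 = 0). Computing the differences gives [5, 1].
The number of blocks of size exactly k is (#blocks of size ≥ k) − (#blocks of size ≥ k + 1), so the partition is: 4 block(s) of size 1, 1 block(s) of size 2.
In nonincreasing order the block sizes are [2, 1, 1, 1, 1].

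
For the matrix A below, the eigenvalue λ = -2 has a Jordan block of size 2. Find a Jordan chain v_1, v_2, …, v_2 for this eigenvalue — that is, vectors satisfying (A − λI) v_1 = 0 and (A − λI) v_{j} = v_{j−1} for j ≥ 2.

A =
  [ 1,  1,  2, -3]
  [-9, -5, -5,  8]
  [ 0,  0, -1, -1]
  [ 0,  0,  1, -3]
A Jordan chain for λ = -2 of length 2:
v_1 = (3, -9, 0, 0)ᵀ
v_2 = (1, 0, 0, 0)ᵀ

Let N = A − (-2)·I. We want v_2 with N^2 v_2 = 0 but N^1 v_2 ≠ 0; then v_{j-1} := N · v_j for j = 2, …, 2.

Pick v_2 = (1, 0, 0, 0)ᵀ.
Then v_1 = N · v_2 = (3, -9, 0, 0)ᵀ.

Sanity check: (A − (-2)·I) v_1 = (0, 0, 0, 0)ᵀ = 0. ✓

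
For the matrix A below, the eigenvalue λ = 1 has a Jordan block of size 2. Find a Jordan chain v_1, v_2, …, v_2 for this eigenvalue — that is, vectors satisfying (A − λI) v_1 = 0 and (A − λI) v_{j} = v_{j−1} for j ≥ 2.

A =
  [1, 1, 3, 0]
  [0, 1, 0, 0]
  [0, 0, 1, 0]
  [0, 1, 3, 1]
A Jordan chain for λ = 1 of length 2:
v_1 = (1, 0, 0, 1)ᵀ
v_2 = (0, 1, 0, 0)ᵀ

Let N = A − (1)·I. We want v_2 with N^2 v_2 = 0 but N^1 v_2 ≠ 0; then v_{j-1} := N · v_j for j = 2, …, 2.

Pick v_2 = (0, 1, 0, 0)ᵀ.
Then v_1 = N · v_2 = (1, 0, 0, 1)ᵀ.

Sanity check: (A − (1)·I) v_1 = (0, 0, 0, 0)ᵀ = 0. ✓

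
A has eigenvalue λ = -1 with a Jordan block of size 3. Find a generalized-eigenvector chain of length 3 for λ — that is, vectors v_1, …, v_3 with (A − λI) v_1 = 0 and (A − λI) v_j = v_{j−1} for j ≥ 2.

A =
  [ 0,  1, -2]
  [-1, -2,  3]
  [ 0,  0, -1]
A Jordan chain for λ = -1 of length 3:
v_1 = (1, -1, 0)ᵀ
v_2 = (-2, 3, 0)ᵀ
v_3 = (0, 0, 1)ᵀ

Let N = A − (-1)·I. We want v_3 with N^3 v_3 = 0 but N^2 v_3 ≠ 0; then v_{j-1} := N · v_j for j = 3, …, 2.

Pick v_3 = (0, 0, 1)ᵀ.
Then v_2 = N · v_3 = (-2, 3, 0)ᵀ.
Then v_1 = N · v_2 = (1, -1, 0)ᵀ.

Sanity check: (A − (-1)·I) v_1 = (0, 0, 0)ᵀ = 0. ✓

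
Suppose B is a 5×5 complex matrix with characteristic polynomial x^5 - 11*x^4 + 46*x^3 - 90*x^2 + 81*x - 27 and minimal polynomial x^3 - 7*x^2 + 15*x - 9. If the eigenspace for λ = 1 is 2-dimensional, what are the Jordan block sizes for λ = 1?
Block sizes for λ = 1: [1, 1]

Step 1 — from the characteristic polynomial, algebraic multiplicity of λ = 1 is 2. From dim ker(B − (1)·I) = 2, there are exactly 2 Jordan blocks for λ = 1.
Step 2 — from the minimal polynomial, the factor (x − 1) tells us the largest block for λ = 1 has size 1.
Step 3 — with total size 2, 2 blocks, and largest block 1, the block sizes (in nonincreasing order) are [1, 1].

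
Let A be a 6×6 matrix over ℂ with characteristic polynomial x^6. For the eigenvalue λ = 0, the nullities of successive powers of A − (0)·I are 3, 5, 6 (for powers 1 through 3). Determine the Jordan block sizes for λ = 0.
Block sizes for λ = 0: [3, 2, 1]

From the dimensions of kernels of powers, the number of Jordan blocks of size at least j is d_j − d_{j−1} where d_j = dim ker(N^j) (with d_0 = 0). Computing the differences gives [3, 2, 1].
The number of blocks of size exactly k is (#blocks of size ≥ k) − (#blocks of size ≥ k + 1), so the partition is: 1 block(s) of size 1, 1 block(s) of size 2, 1 block(s) of size 3.
In nonincreasing order the block sizes are [3, 2, 1].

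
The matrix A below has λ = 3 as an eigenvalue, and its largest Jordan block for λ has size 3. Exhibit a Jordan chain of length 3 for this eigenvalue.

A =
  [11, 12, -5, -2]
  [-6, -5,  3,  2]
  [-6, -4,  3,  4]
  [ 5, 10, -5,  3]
A Jordan chain for λ = 3 of length 3:
v_1 = (12, -8, -4, 10)ᵀ
v_2 = (8, -6, -6, 5)ᵀ
v_3 = (1, 0, 0, 0)ᵀ

Let N = A − (3)·I. We want v_3 with N^3 v_3 = 0 but N^2 v_3 ≠ 0; then v_{j-1} := N · v_j for j = 3, …, 2.

Pick v_3 = (1, 0, 0, 0)ᵀ.
Then v_2 = N · v_3 = (8, -6, -6, 5)ᵀ.
Then v_1 = N · v_2 = (12, -8, -4, 10)ᵀ.

Sanity check: (A − (3)·I) v_1 = (0, 0, 0, 0)ᵀ = 0. ✓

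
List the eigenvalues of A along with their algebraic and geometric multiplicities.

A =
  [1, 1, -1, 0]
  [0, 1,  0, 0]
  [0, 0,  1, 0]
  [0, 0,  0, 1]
λ = 1: alg = 4, geom = 3

Step 1 — factor the characteristic polynomial to read off the algebraic multiplicities:
  χ_A(x) = (x - 1)^4

Step 2 — compute geometric multiplicities via the rank-nullity identity g(λ) = n − rank(A − λI):
  rank(A − (1)·I) = 1, so dim ker(A − (1)·I) = n − 1 = 3

Summary:
  λ = 1: algebraic multiplicity = 4, geometric multiplicity = 3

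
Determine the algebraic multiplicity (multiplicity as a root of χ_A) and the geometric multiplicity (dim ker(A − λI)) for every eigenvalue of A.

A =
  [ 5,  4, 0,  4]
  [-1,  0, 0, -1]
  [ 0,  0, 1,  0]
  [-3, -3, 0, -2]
λ = 1: alg = 4, geom = 3

Step 1 — factor the characteristic polynomial to read off the algebraic multiplicities:
  χ_A(x) = (x - 1)^4

Step 2 — compute geometric multiplicities via the rank-nullity identity g(λ) = n − rank(A − λI):
  rank(A − (1)·I) = 1, so dim ker(A − (1)·I) = n − 1 = 3

Summary:
  λ = 1: algebraic multiplicity = 4, geometric multiplicity = 3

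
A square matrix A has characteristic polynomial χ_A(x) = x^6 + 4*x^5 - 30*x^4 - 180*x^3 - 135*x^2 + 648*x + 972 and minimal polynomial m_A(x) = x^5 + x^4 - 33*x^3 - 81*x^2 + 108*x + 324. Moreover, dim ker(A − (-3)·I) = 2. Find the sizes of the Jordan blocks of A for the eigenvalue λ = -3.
Block sizes for λ = -3: [3, 1]

Step 1 — from the characteristic polynomial, algebraic multiplicity of λ = -3 is 4. From dim ker(A − (-3)·I) = 2, there are exactly 2 Jordan blocks for λ = -3.
Step 2 — from the minimal polynomial, the factor (x + 3)^3 tells us the largest block for λ = -3 has size 3.
Step 3 — with total size 4, 2 blocks, and largest block 3, the block sizes (in nonincreasing order) are [3, 1].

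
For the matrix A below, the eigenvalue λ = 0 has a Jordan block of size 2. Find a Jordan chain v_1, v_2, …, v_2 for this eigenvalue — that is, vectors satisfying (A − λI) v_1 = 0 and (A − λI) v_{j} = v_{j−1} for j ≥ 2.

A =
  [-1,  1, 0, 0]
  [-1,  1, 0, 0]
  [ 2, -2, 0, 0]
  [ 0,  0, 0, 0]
A Jordan chain for λ = 0 of length 2:
v_1 = (-1, -1, 2, 0)ᵀ
v_2 = (1, 0, 0, 0)ᵀ

Let N = A − (0)·I. We want v_2 with N^2 v_2 = 0 but N^1 v_2 ≠ 0; then v_{j-1} := N · v_j for j = 2, …, 2.

Pick v_2 = (1, 0, 0, 0)ᵀ.
Then v_1 = N · v_2 = (-1, -1, 2, 0)ᵀ.

Sanity check: (A − (0)·I) v_1 = (0, 0, 0, 0)ᵀ = 0. ✓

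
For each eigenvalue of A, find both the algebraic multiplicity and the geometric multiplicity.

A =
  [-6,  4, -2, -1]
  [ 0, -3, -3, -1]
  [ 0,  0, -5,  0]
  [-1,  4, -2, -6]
λ = -5: alg = 4, geom = 2

Step 1 — factor the characteristic polynomial to read off the algebraic multiplicities:
  χ_A(x) = (x + 5)^4

Step 2 — compute geometric multiplicities via the rank-nullity identity g(λ) = n − rank(A − λI):
  rank(A − (-5)·I) = 2, so dim ker(A − (-5)·I) = n − 2 = 2

Summary:
  λ = -5: algebraic multiplicity = 4, geometric multiplicity = 2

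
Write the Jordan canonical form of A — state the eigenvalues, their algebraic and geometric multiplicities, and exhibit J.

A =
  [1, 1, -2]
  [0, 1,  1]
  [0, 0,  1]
J_3(1)

The characteristic polynomial is
  det(x·I − A) = x^3 - 3*x^2 + 3*x - 1 = (x - 1)^3

Eigenvalues and multiplicities (the geometric multiplicity of λ is n − rank(A − λI), which equals the number of Jordan blocks for λ):
  λ = 1: algebraic multiplicity = 3, geometric multiplicity = 1

Determining the block sizes for each eigenvalue:
  λ = 1: one block (gm = 1), so the single block has size am = 3 → block sizes [3]

Assembling the blocks gives a Jordan form
J =
  [1, 1, 0]
  [0, 1, 1]
  [0, 0, 1]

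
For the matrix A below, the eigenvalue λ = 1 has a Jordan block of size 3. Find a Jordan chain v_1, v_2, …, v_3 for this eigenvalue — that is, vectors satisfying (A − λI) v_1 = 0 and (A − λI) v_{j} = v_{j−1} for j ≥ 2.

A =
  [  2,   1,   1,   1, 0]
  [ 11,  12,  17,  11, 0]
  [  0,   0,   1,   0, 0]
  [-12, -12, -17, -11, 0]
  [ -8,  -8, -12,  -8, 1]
A Jordan chain for λ = 1 of length 3:
v_1 = (1, 11, 0, -12, -8)ᵀ
v_2 = (1, 17, 0, -17, -12)ᵀ
v_3 = (0, 0, 1, 0, 0)ᵀ

Let N = A − (1)·I. We want v_3 with N^3 v_3 = 0 but N^2 v_3 ≠ 0; then v_{j-1} := N · v_j for j = 3, …, 2.

Pick v_3 = (0, 0, 1, 0, 0)ᵀ.
Then v_2 = N · v_3 = (1, 17, 0, -17, -12)ᵀ.
Then v_1 = N · v_2 = (1, 11, 0, -12, -8)ᵀ.

Sanity check: (A − (1)·I) v_1 = (0, 0, 0, 0, 0)ᵀ = 0. ✓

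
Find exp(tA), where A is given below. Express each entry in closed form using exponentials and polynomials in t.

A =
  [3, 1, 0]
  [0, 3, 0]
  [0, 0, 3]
e^{tA} =
  [exp(3*t), t*exp(3*t), 0]
  [0, exp(3*t), 0]
  [0, 0, exp(3*t)]

Strategy: write A = P · J · P⁻¹ where J is a Jordan canonical form, so e^{tA} = P · e^{tJ} · P⁻¹, and e^{tJ} can be computed block-by-block.

A has Jordan form
J =
  [3, 1, 0]
  [0, 3, 0]
  [0, 0, 3]
(up to reordering of blocks).

Per-block formulas:
  For a 1×1 block at λ = 3: exp(t · [3]) = [e^(3t)].
  For a 2×2 Jordan block J_2(3): exp(t · J_2(3)) = e^(3t)·(I + t·N), where N is the 2×2 nilpotent shift.

After assembling e^{tJ} and conjugating by P, we get:

e^{tA} =
  [exp(3*t), t*exp(3*t), 0]
  [0, exp(3*t), 0]
  [0, 0, exp(3*t)]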